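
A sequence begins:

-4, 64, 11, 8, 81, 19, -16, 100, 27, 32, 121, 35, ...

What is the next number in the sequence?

Split by position mod 3 into 3 tracks.
Subsequence A: -4, 8, -16, 32. Multiplying by -2 each time.
Subsequence B: 64, 81, 100, 121. Perfect squares starting at 8².
Subsequence C: 11, 19, 27, 35. Arithmetic, step +8.
Term 13 comes from subsequence A (its 5th entry): -64.

-64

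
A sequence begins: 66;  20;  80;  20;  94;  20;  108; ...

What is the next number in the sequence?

20

Odd-indexed and even-indexed terms follow separate rules.
Stream A: 66, 80, 94, 108. Arithmetic, step +14.
Stream B: 20, 20, 20. Always 20.
The 8th slot belongs to stream B; its 4th term is 20.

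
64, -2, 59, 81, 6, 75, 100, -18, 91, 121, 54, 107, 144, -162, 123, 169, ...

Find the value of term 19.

196

The terms cycle through 3 interleaved subsequences.
Stream A = 64, 81, 100, 121, 144, 169: the squares 8², 9², 10², ….
Stream B = -2, 6, -18, 54, -162: a geometric progression (common ratio -3).
Stream C = 59, 75, 91, 107, 123: arithmetic with common difference +16.
The 19th slot belongs to stream A; its 7th term is 196.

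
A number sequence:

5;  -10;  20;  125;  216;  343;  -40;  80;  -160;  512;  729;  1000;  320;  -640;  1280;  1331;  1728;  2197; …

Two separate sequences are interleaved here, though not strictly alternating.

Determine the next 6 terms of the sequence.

-2560, 5120, -10240, 2744, 3375, 4096

Positions follow the repeating pattern AAABBB; grouping by letter gives 2 tracks.
Subsequence A = 5, -10, 20, -40, 80, -160, 320, -640, 1280: geometric with ratio -2.
Subsequence B = 125, 216, 343, 512, 729, 1000, 1331, 1728, 2197: the cubes 5³, 6³, 7³, ….
Position 19 falls in subsequence A as its term 10, giving -2560.
Position 20 → subsequence A, term 11 = 5120.
Position 21 falls in subsequence A as its term 12, giving -10240.
Position 22 → subsequence B, term 10 = 2744.
Position 23 falls in subsequence B as its term 11, giving 3375.
Term 24 comes from subsequence B (its 12th entry): 4096.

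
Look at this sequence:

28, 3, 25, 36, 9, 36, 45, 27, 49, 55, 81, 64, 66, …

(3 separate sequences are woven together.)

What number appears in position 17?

Read the sequence 3 terms at a time; column i is its own pattern.
Track A: 28, 36, 45, 55, 66 — the triangular numbers T_7, T_8, ….
Track B: 3, 9, 27, 81 — powers of 3.
Track C: 25, 36, 49, 64 — consecutive squares n² from n = 5.
Position 17 → track B, term 6 = 729.

729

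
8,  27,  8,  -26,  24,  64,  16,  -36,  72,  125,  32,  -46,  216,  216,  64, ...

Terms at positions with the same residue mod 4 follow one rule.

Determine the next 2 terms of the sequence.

Split by position mod 4 into 4 tracks.
Track A: 8, 24, 72, 216. Geometric with ratio 3.
Track B: 27, 64, 125, 216. Perfect cubes starting at 3³.
Track C: 8, 16, 32, 64. Successive powers of 2.
Track D: -26, -36, -46. Linear: a_n = -16 − 10·n.
Term 16 comes from track D (its 4th entry): -56.
The 17th slot belongs to track A; its 5th term is 648.

-56, 648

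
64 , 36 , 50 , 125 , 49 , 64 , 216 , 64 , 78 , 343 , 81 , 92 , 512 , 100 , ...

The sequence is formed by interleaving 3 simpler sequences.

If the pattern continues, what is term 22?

Split by position mod 3: positions 1, 4, 7, … form one track, and each other residue class forms its own.
Track A: 64, 125, 216, 343, 512 — the cubes 4³, 5³, 6³, ….
Track B: 36, 49, 64, 81, 100 — perfect squares starting at 6².
Track C: 50, 64, 78, 92 — arithmetic with common difference +14.
Position 22 → track A, term 8 = 1331.

1331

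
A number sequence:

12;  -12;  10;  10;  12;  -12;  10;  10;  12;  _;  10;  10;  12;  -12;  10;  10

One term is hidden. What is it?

-12

The slot pattern repeats as AABB (period 4), so there are 2 interleaved tracks.
Subsequence A is 12, -12, 12, -12, 12, ?, 12, -12, which is the oscillation 12·(−1)^(n+1).
Subsequence B is 10, 10, 10, 10, 10, 10, 10, 10, which is constant 10.
Filling subsequence A at index 6 by its rule yields -12.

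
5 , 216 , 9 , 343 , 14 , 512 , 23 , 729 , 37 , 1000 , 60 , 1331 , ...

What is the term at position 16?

The terms cycle through 2 interleaved subsequences.
Subsequence A: 5, 9, 14, 23, 37, 60 (Fibonacci-style (each term is the sum of the two before it)).
Subsequence B: 216, 343, 512, 729, 1000, 1331 (perfect cubes starting at 6³).
Position 16 falls in subsequence B as its term 8, giving 2197.

2197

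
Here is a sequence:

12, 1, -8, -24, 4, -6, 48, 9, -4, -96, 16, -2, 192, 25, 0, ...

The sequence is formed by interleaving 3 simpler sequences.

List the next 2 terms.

Taking every 3rd term gives 3 separate tracks.
Track A: 12, -24, 48, -96, 192 — multiplying by -2 each time.
Track B: 1, 4, 9, 16, 25 — the squares 1², 2², 3², ….
Track C: -8, -6, -4, -2, 0 — adding 2 each time.
Term 16 comes from track A (its 6th entry): -384.
The 17th slot belongs to track B; its 6th term is 36.

-384, 36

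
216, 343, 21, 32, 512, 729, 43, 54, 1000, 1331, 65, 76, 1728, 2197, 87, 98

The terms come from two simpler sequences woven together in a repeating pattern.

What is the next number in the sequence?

2744

Reading positions in blocks of 4 reveals the pattern AABB — 2 tracks woven together.
Subsequence A: 216, 343, 512, 729, 1000, 1331, 1728, 2197 (consecutive cubes n³ from n = 6).
Subsequence B: 21, 32, 43, 54, 65, 76, 87, 98 (arithmetic with common difference +11).
Position 17 falls in subsequence A as its term 9, giving 2744.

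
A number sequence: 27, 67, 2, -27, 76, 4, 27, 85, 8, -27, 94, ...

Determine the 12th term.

The terms cycle through 3 interleaved subsequences.
Stream A: 27, -27, 27, -27 — the oscillation 27·(−1)^(n+1).
Stream B: 67, 76, 85, 94 — adding 9 each time.
Stream C: 2, 4, 8 — successive powers of 2.
Position 12 → stream C, term 4 = 16.

16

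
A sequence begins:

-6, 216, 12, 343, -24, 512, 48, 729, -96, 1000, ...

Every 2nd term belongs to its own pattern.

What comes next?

Split by position mod 2 into 2 tracks.
Stream A is -6, 12, -24, 48, -96, which is a geometric progression (common ratio -2).
Stream B is 216, 343, 512, 729, 1000, which is consecutive cubes n³ from n = 6.
Term 11 comes from stream A (its 6th entry): 192.

192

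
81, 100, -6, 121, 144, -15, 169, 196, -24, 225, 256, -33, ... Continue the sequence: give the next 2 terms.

289, 324

Positions follow the repeating pattern AAB; grouping by letter gives 2 tracks.
Track A is 81, 100, 121, 144, 169, 196, 225, 256, which is the squares 9², 10², 11², ….
Track B is -6, -15, -24, -33, which is arithmetic, step −9.
Position 13 → track A, term 9 = 289.
Term 14 comes from track A (its 10th entry): 324.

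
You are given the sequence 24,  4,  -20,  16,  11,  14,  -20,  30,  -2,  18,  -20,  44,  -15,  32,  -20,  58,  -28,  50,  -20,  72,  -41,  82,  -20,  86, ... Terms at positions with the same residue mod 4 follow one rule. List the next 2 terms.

-54, 132

The terms cycle through 4 interleaved subsequences.
Subsequence A = 24, 11, -2, -15, -28, -41: subtracting 13 each time.
Subsequence B = 4, 14, 18, 32, 50, 82: Fibonacci-style (each term is the sum of the two before it).
Subsequence C = -20, -20, -20, -20, -20, -20: the constant sequence -20.
Subsequence D = 16, 30, 44, 58, 72, 86: linear: a_n = 2 + 14·n.
Position 25 falls in subsequence A as its term 7, giving -54.
Term 26 comes from subsequence B (its 7th entry): 132.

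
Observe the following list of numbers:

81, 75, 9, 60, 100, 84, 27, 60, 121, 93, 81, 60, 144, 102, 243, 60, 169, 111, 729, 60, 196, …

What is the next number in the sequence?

Read the sequence 4 terms at a time; column i is its own pattern.
Stream A: 81, 100, 121, 144, 169, 196. Consecutive squares n² from n = 9.
Stream B: 75, 84, 93, 102, 111. Linear: a_n = 66 + 9·n.
Stream C: 9, 27, 81, 243, 729. Powers 3^2, 3^3, 3^4, ….
Stream D: 60, 60, 60, 60, 60. Always 60.
The 22nd slot belongs to stream B; its 6th term is 120.

120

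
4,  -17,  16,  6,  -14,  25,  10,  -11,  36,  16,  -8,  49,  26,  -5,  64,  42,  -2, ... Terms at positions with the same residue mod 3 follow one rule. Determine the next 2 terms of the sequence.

81, 68

The terms cycle through 3 interleaved subsequences.
Subsequence A: 4, 6, 10, 16, 26, 42 — Fibonacci-style (each term is the sum of the two before it).
Subsequence B: -17, -14, -11, -8, -5, -2 — arithmetic with common difference +3.
Subsequence C: 16, 25, 36, 49, 64 — consecutive squares n² from n = 4.
Term 18 comes from subsequence C (its 6th entry): 81.
The 19th slot belongs to subsequence A; its 7th term is 68.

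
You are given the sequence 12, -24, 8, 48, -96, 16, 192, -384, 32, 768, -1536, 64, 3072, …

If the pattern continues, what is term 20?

-98304

Reading positions in blocks of 3 reveals the pattern AAB — 2 tracks woven together.
Stream A: 12, -24, 48, -96, 192, -384, 768, -1536, 3072 (geometric, ×-2 each step).
Stream B: 8, 16, 32, 64 (powers 2^3, 2^4, 2^5, …).
The 20th slot belongs to stream A; its 14th term is -98304.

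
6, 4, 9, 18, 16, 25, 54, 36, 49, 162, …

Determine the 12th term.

The slot pattern repeats as ABB (period 3), so there are 2 interleaved tracks.
Track A is 6, 18, 54, 162, which is a geometric progression (common ratio 3).
Track B is 4, 9, 16, 25, 36, 49, which is consecutive squares n² from n = 2.
Position 12 falls in track B as its term 8, giving 81.

81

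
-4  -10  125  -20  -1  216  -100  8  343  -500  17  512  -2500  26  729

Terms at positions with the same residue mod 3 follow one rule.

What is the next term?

-12500

The terms cycle through 3 interleaved subsequences.
Track A is -4, -20, -100, -500, -2500, which is geometric, ×5 each step.
Track B is -10, -1, 8, 17, 26, which is adding 9 each time.
Track C is 125, 216, 343, 512, 729, which is consecutive cubes n³ from n = 5.
Term 16 comes from track A (its 6th entry): -12500.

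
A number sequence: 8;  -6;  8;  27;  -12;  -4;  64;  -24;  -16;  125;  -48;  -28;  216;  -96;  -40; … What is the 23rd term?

Taking every 3rd term gives 3 separate tracks.
Track A: 8, 27, 64, 125, 216 — the cubes 2³, 3³, 4³, ….
Track B: -6, -12, -24, -48, -96 — geometric, ×2 each step.
Track C: 8, -4, -16, -28, -40 — arithmetic with common difference −12.
Position 23 → track B, term 8 = -768.

-768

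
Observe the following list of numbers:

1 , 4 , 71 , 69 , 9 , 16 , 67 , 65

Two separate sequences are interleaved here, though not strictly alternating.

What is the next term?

The slot pattern repeats as AABB (period 4), so there are 2 interleaved tracks.
Stream A = 1, 4, 9, 16: perfect squares starting at 1².
Stream B = 71, 69, 67, 65: arithmetic, step −2.
Term 9 comes from stream A (its 5th entry): 25.

25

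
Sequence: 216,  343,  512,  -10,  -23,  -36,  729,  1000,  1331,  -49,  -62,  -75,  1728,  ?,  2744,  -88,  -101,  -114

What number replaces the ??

2197

The slot pattern repeats as AAABBB (period 6), so there are 2 interleaved tracks.
Stream A: 216, 343, 512, 729, 1000, 1331, 1728, ?, 2744 — perfect cubes starting at 6³.
Stream B: -10, -23, -36, -49, -62, -75, -88, -101, -114 — linear: a_n = 3 − 13·n.
Filling stream A at index 8 by its rule yields 2197.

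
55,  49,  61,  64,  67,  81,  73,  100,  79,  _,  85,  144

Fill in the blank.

Taking every 2nd term gives 2 separate tracks.
Track A: 55, 61, 67, 73, 79, 85 — adding 6 each time.
Track B: 49, 64, 81, 100, ?, 144 — the squares 7², 8², 9², ….
Filling track B at index 5 by its rule yields 121.

121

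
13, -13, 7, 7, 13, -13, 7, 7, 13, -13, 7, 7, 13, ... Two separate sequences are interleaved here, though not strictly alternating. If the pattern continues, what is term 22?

-13

Positions follow the repeating pattern AABB; grouping by letter gives 2 tracks.
Stream A is 13, -13, 13, -13, 13, -13, 13, which is alternating ±13.
Stream B is 7, 7, 7, 7, 7, 7, which is the constant sequence 7.
Position 22 → stream A, term 12 = -13.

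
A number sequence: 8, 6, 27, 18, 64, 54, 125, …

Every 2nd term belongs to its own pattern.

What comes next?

162

Split by position mod 2 into 2 tracks.
Stream A: 8, 27, 64, 125 — consecutive cubes n³ from n = 2.
Stream B: 6, 18, 54 — geometric with ratio 3.
The 8th slot belongs to stream B; its 4th term is 162.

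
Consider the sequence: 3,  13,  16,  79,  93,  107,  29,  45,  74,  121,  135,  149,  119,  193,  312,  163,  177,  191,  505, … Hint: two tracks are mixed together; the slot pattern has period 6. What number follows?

817

Positions follow the repeating pattern AAABBB; grouping by letter gives 2 tracks.
Subsequence A is 3, 13, 16, 29, 45, 74, 119, 193, 312, 505, which is each term equals the sum of the previous two.
Subsequence B is 79, 93, 107, 121, 135, 149, 163, 177, 191, which is arithmetic, step +14.
Position 20 falls in subsequence A as its term 11, giving 817.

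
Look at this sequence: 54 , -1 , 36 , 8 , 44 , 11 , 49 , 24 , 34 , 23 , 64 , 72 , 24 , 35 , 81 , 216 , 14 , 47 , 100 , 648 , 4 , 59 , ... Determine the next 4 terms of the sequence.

121, 1944, -6, 71

Read the sequence 4 terms at a time; column i is its own pattern.
Track A: 54, 44, 34, 24, 14, 4 — subtracting 10 each time.
Track B: -1, 11, 23, 35, 47, 59 — adding 12 each time.
Track C: 36, 49, 64, 81, 100 — the squares 6², 7², 8², ….
Track D: 8, 24, 72, 216, 648 — geometric, ×3 each step.
The 23rd slot belongs to track C; its 6th term is 121.
Position 24 → track D, term 6 = 1944.
Position 25 → track A, term 7 = -6.
Position 26 falls in track B as its term 7, giving 71.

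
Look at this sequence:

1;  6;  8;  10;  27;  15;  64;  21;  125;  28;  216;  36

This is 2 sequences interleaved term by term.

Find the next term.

343

Positions 1, 3, 5, … form one subsequence and positions 2, 4, 6, … form another.
Track A: 1, 8, 27, 64, 125, 216 — the cubes 1³, 2³, 3³, ….
Track B: 6, 10, 15, 21, 28, 36 — triangular numbers n(n+1)/2 for n = 3, 4, ….
Position 13 → track A, term 7 = 343.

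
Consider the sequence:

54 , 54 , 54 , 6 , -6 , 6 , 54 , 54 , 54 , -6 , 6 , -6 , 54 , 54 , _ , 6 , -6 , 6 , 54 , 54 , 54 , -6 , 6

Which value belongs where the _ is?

Reading positions in blocks of 6 reveals the pattern AAABBB — 2 tracks woven together.
Stream A = 54, 54, 54, 54, 54, 54, 54, 54, ?, 54, 54, 54: the constant sequence 54.
Stream B = 6, -6, 6, -6, 6, -6, 6, -6, 6, -6, 6: alternating ±6.
The gap is stream A's term 9; the rule gives 54.

54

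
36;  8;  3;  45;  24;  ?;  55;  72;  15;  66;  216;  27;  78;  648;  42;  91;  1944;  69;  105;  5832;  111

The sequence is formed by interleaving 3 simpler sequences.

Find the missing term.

Split by position mod 3: positions 1, 4, 7, … form one track, and each other residue class forms its own.
Track A is 36, 45, 55, 66, 78, 91, 105, which is triangular numbers n(n+1)/2 for n = 8, 9, ….
Track B is 8, 24, 72, 216, 648, 1944, 5832, which is geometric with ratio 3.
Track C is 3, ?, 15, 27, 42, 69, 111, which is a Fibonacci-like recurrence a_n = a_{n-1} + a_{n-2}.
Filling track C at index 2 by its rule yields 12.

12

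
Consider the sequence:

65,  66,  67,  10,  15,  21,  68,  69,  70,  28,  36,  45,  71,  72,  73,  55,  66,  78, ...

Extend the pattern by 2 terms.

The slot pattern repeats as AAABBB (period 6), so there are 2 interleaved tracks.
Track A: 65, 66, 67, 68, 69, 70, 71, 72, 73 — linear: a_n = 64 + n.
Track B: 10, 15, 21, 28, 36, 45, 55, 66, 78 — the triangular numbers T_4, T_5, ….
Position 19 → track A, term 10 = 74.
Term 20 comes from track A (its 11th entry): 75.

74, 75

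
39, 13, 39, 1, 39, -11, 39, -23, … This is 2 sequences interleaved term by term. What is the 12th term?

-47

The terms cycle through 2 interleaved subsequences.
Track A is 39, 39, 39, 39, which is the constant sequence 39.
Track B is 13, 1, -11, -23, which is subtracting 12 each time.
Term 12 comes from track B (its 6th entry): -47.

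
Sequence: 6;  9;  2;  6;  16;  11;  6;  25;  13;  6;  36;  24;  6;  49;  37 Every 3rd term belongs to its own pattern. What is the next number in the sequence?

6

Split by position mod 3 into 3 tracks.
Track A: 6, 6, 6, 6, 6 (constant 6).
Track B: 9, 16, 25, 36, 49 (the squares 3², 4², 5², …).
Track C: 2, 11, 13, 24, 37 (each term equals the sum of the previous two).
The 16th slot belongs to track A; its 6th term is 6.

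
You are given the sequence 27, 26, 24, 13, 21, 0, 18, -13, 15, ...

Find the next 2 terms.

-26, 12

Split by position mod 2 into 2 tracks.
Track A: 27, 24, 21, 18, 15 (linear: a_n = 30 − 3·n).
Track B: 26, 13, 0, -13 (arithmetic with common difference −13).
Position 10 falls in track B as its term 5, giving -26.
Position 11 → track A, term 6 = 12.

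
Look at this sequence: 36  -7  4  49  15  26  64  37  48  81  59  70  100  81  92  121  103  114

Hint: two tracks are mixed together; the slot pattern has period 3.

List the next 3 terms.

Positions follow the repeating pattern ABB; grouping by letter gives 2 tracks.
Track A is 36, 49, 64, 81, 100, 121, which is consecutive squares n² from n = 6.
Track B is -7, 4, 15, 26, 37, 48, 59, 70, 81, 92, 103, 114, which is arithmetic, step +11.
The 19th slot belongs to track A; its 7th term is 144.
The 20th slot belongs to track B; its 13th term is 125.
Term 21 comes from track B (its 14th entry): 136.

144, 125, 136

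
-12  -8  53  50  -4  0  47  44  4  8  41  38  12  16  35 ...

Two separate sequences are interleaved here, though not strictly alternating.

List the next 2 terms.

32, 20

The slot pattern repeats as AABB (period 4), so there are 2 interleaved tracks.
Track A: -12, -8, -4, 0, 4, 8, 12, 16 — linear: a_n = -16 + 4·n.
Track B: 53, 50, 47, 44, 41, 38, 35 — linear: a_n = 56 − 3·n.
Position 16 → track B, term 8 = 32.
Term 17 comes from track A (its 9th entry): 20.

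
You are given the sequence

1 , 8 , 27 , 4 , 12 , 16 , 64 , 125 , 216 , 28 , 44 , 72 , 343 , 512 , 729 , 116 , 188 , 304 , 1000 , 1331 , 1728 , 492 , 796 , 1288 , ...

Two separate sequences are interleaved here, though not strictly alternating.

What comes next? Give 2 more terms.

Positions follow the repeating pattern AAABBB; grouping by letter gives 2 tracks.
Subsequence A: 1, 8, 27, 64, 125, 216, 343, 512, 729, 1000, 1331, 1728 (consecutive cubes n³ from n = 1).
Subsequence B: 4, 12, 16, 28, 44, 72, 116, 188, 304, 492, 796, 1288 (Fibonacci-style (each term is the sum of the two before it)).
Position 25 falls in subsequence A as its term 13, giving 2197.
Position 26 falls in subsequence A as its term 14, giving 2744.

2197, 2744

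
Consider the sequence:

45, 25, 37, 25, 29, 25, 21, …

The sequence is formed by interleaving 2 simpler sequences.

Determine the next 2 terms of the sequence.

Taking every 2nd term gives 2 separate tracks.
Track A: 45, 37, 29, 21. Subtracting 8 each time.
Track B: 25, 25, 25. Constant 25.
Position 8 falls in track B as its term 4, giving 25.
Position 9 → track A, term 5 = 13.

25, 13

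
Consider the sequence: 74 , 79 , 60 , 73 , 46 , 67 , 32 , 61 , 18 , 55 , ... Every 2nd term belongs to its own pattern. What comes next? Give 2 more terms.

4, 49

Positions 1, 3, 5, … form one subsequence and positions 2, 4, 6, … form another.
Track A = 74, 60, 46, 32, 18: arithmetic with common difference −14.
Track B = 79, 73, 67, 61, 55: arithmetic, step −6.
Position 11 falls in track A as its term 6, giving 4.
Term 12 comes from track B (its 6th entry): 49.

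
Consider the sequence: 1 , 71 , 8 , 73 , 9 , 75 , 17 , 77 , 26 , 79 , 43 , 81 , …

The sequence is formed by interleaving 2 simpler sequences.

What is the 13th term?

The terms cycle through 2 interleaved subsequences.
Subsequence A: 1, 8, 9, 17, 26, 43 — Fibonacci-style (each term is the sum of the two before it).
Subsequence B: 71, 73, 75, 77, 79, 81 — adding 2 each time.
Term 13 comes from subsequence A (its 7th entry): 69.

69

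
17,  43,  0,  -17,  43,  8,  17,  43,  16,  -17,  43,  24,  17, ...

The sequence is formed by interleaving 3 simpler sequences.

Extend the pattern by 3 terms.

43, 32, -17

Split by position mod 3 into 3 tracks.
Stream A = 17, -17, 17, -17, 17: the oscillation 17·(−1)^(n+1).
Stream B = 43, 43, 43, 43: constant 43.
Stream C = 0, 8, 16, 24: adding 8 each time.
The 14th slot belongs to stream B; its 5th term is 43.
The 15th slot belongs to stream C; its 5th term is 32.
The 16th slot belongs to stream A; its 6th term is -17.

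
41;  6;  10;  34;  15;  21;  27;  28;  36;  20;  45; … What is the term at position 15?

78

Positions follow the repeating pattern ABB; grouping by letter gives 2 tracks.
Track A is 41, 34, 27, 20, which is arithmetic with common difference −7.
Track B is 6, 10, 15, 21, 28, 36, 45, which is triangular numbers starting at T_3.
The 15th slot belongs to track B; its 10th term is 78.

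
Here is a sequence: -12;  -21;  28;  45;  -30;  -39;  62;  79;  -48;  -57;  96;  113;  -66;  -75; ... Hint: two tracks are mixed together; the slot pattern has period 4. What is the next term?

130

Positions follow the repeating pattern AABB; grouping by letter gives 2 tracks.
Track A: -12, -21, -30, -39, -48, -57, -66, -75 (linear: a_n = -3 − 9·n).
Track B: 28, 45, 62, 79, 96, 113 (arithmetic with common difference +17).
Position 15 falls in track B as its term 7, giving 130.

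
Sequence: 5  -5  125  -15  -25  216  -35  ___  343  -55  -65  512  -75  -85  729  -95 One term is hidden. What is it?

-45

Positions follow the repeating pattern AAB; grouping by letter gives 2 tracks.
Track A: 5, -5, -15, -25, -35, ?, -55, -65, -75, -85, -95 (arithmetic, step −10).
Track B: 125, 216, 343, 512, 729 (perfect cubes starting at 5³).
Filling track A at index 6 by its rule yields -45.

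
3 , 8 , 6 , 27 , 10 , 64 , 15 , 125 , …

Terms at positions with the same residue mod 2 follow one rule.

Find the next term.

The terms cycle through 2 interleaved subsequences.
Stream A: 3, 6, 10, 15. Triangular numbers starting at T_2.
Stream B: 8, 27, 64, 125. Consecutive cubes n³ from n = 2.
The 9th slot belongs to stream A; its 5th term is 21.

21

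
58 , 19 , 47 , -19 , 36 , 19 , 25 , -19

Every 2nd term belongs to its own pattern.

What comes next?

14

Odd-indexed and even-indexed terms follow separate rules.
Stream A: 58, 47, 36, 25. Arithmetic with common difference −11.
Stream B: 19, -19, 19, -19. Alternating ±19.
Position 9 → stream A, term 5 = 14.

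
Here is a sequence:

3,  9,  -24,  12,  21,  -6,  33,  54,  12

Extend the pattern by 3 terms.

The slot pattern repeats as AAB (period 3), so there are 2 interleaved tracks.
Stream A is 3, 9, 12, 21, 33, 54, which is Fibonacci-style (each term is the sum of the two before it).
Stream B is -24, -6, 12, which is arithmetic with common difference +18.
Position 10 → stream A, term 7 = 87.
Position 11 → stream A, term 8 = 141.
Term 12 comes from stream B (its 4th entry): 30.

87, 141, 30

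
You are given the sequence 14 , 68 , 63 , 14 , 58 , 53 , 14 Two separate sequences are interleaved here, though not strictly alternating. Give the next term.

48

Positions follow the repeating pattern ABB; grouping by letter gives 2 tracks.
Subsequence A: 14, 14, 14 (constant 14).
Subsequence B: 68, 63, 58, 53 (linear: a_n = 73 − 5·n).
Position 8 falls in subsequence B as its term 5, giving 48.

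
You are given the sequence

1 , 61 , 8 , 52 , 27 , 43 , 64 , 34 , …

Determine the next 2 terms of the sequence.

Taking every 2nd term gives 2 separate tracks.
Track A: 1, 8, 27, 64. The cubes 1³, 2³, 3³, ….
Track B: 61, 52, 43, 34. Subtracting 9 each time.
Position 9 → track A, term 5 = 125.
Position 10 falls in track B as its term 5, giving 25.

125, 25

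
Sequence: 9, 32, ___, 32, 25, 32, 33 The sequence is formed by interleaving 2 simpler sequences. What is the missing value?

Split by position mod 2 into 2 tracks.
Track A: 9, ?, 25, 33 — adding 8 each time.
Track B: 32, 32, 32 — constant 32.
So the missing entry in track A is 17.

17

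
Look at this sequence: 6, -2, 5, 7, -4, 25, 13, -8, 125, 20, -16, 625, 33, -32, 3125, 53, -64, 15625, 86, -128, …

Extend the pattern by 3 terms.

Read the sequence 3 terms at a time; column i is its own pattern.
Subsequence A: 6, 7, 13, 20, 33, 53, 86 — a Fibonacci-like recurrence a_n = a_{n-1} + a_{n-2}.
Subsequence B: -2, -4, -8, -16, -32, -64, -128 — a geometric progression (common ratio 2).
Subsequence C: 5, 25, 125, 625, 3125, 15625 — powers 5^1, 5^2, 5^3, ….
The 21st slot belongs to subsequence C; its 7th term is 78125.
Position 22 → subsequence A, term 8 = 139.
The 23rd slot belongs to subsequence B; its 8th term is -256.

78125, 139, -256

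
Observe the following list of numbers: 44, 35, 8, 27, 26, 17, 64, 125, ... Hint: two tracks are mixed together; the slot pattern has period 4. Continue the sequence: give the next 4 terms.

Reading positions in blocks of 4 reveals the pattern AABB — 2 tracks woven together.
Track A: 44, 35, 26, 17. Arithmetic with common difference −9.
Track B: 8, 27, 64, 125. Consecutive cubes n³ from n = 2.
Term 9 comes from track A (its 5th entry): 8.
The 10th slot belongs to track A; its 6th term is -1.
The 11th slot belongs to track B; its 5th term is 216.
Position 12 falls in track B as its term 6, giving 343.

8, -1, 216, 343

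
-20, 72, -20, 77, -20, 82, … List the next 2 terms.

-20, 87

Odd-indexed and even-indexed terms follow separate rules.
Track A = -20, -20, -20: constant -20.
Track B = 72, 77, 82: arithmetic, step +5.
Term 7 comes from track A (its 4th entry): -20.
Position 8 → track B, term 4 = 87.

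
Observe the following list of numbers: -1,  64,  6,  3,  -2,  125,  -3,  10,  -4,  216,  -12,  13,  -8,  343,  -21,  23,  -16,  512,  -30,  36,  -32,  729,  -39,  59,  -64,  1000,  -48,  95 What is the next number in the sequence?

Split by position mod 4: positions 1, 5, 9, … form one track, and each other residue class forms its own.
Subsequence A: -1, -2, -4, -8, -16, -32, -64. Geometric, ×2 each step.
Subsequence B: 64, 125, 216, 343, 512, 729, 1000. Perfect cubes starting at 4³.
Subsequence C: 6, -3, -12, -21, -30, -39, -48. Linear: a_n = 15 − 9·n.
Subsequence D: 3, 10, 13, 23, 36, 59, 95. Each term equals the sum of the previous two.
The 29th slot belongs to subsequence A; its 8th term is -128.

-128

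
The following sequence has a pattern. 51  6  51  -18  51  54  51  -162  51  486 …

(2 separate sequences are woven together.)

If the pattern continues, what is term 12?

-1458

Taking every 2nd term gives 2 separate tracks.
Stream A: 51, 51, 51, 51, 51 (the constant sequence 51).
Stream B: 6, -18, 54, -162, 486 (a geometric progression (common ratio -3)).
The 12th slot belongs to stream B; its 6th term is -1458.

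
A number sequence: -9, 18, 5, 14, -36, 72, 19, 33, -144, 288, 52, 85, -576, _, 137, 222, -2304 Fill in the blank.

1152

Reading positions in blocks of 4 reveals the pattern AABB — 2 tracks woven together.
Stream A is -9, 18, -36, 72, -144, 288, -576, ?, -2304, which is multiplying by -2 each time.
Stream B is 5, 14, 19, 33, 52, 85, 137, 222, which is a Fibonacci-like recurrence a_n = a_{n-1} + a_{n-2}.
Filling stream A at index 8 by its rule yields 1152.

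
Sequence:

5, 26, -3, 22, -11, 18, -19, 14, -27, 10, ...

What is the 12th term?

Taking every 2nd term gives 2 separate tracks.
Subsequence A: 5, -3, -11, -19, -27 — arithmetic with common difference −8.
Subsequence B: 26, 22, 18, 14, 10 — linear: a_n = 30 − 4·n.
Position 12 → subsequence B, term 6 = 6.

6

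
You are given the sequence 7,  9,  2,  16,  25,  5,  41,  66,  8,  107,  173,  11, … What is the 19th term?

Reading positions in blocks of 3 reveals the pattern AAB — 2 tracks woven together.
Track A: 7, 9, 16, 25, 41, 66, 107, 173. Each term equals the sum of the previous two.
Track B: 2, 5, 8, 11. Arithmetic, step +3.
Term 19 comes from track A (its 13th entry): 1919.

1919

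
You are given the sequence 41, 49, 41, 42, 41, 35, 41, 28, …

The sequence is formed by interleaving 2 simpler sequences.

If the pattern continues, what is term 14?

7

Odd-indexed and even-indexed terms follow separate rules.
Subsequence A: 41, 41, 41, 41. The constant sequence 41.
Subsequence B: 49, 42, 35, 28. Subtracting 7 each time.
Term 14 comes from subsequence B (its 7th entry): 7.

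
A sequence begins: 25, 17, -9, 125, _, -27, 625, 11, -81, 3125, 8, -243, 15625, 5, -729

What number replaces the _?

14

Read the sequence 3 terms at a time; column i is its own pattern.
Subsequence A is 25, 125, 625, 3125, 15625, which is successive powers of 5.
Subsequence B is 17, ?, 11, 8, 5, which is linear: a_n = 20 − 3·n.
Subsequence C is -9, -27, -81, -243, -729, which is a geometric progression (common ratio 3).
Filling subsequence B at index 2 by its rule yields 14.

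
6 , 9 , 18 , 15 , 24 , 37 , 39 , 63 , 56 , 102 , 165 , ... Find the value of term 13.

The slot pattern repeats as AAB (period 3), so there are 2 interleaved tracks.
Stream A: 6, 9, 15, 24, 39, 63, 102, 165 (Fibonacci-style (each term is the sum of the two before it)).
Stream B: 18, 37, 56 (linear: a_n = -1 + 19·n).
Position 13 falls in stream A as its term 9, giving 267.

267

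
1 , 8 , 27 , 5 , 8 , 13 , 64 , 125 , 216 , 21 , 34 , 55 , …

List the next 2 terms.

The slot pattern repeats as AAABBB (period 6), so there are 2 interleaved tracks.
Stream A: 1, 8, 27, 64, 125, 216. Consecutive cubes n³ from n = 1.
Stream B: 5, 8, 13, 21, 34, 55. A Fibonacci-like recurrence a_n = a_{n-1} + a_{n-2}.
The 13th slot belongs to stream A; its 7th term is 343.
Position 14 → stream A, term 8 = 512.

343, 512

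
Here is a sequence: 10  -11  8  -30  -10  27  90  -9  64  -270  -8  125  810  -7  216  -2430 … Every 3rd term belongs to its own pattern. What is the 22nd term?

Split by position mod 3: positions 1, 4, 7, … form one track, and each other residue class forms its own.
Stream A: 10, -30, 90, -270, 810, -2430 — geometric with ratio -3.
Stream B: -11, -10, -9, -8, -7 — arithmetic with common difference +1.
Stream C: 8, 27, 64, 125, 216 — consecutive cubes n³ from n = 2.
Term 22 comes from stream A (its 8th entry): -21870.

-21870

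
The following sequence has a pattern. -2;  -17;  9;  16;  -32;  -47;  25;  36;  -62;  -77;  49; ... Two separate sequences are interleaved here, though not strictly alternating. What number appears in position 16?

Positions follow the repeating pattern AABB; grouping by letter gives 2 tracks.
Track A: -2, -17, -32, -47, -62, -77. Linear: a_n = 13 − 15·n.
Track B: 9, 16, 25, 36, 49. Perfect squares starting at 3².
Position 16 falls in track B as its term 8, giving 100.

100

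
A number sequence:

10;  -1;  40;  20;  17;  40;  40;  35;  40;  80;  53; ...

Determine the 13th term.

160

Split by position mod 3 into 3 tracks.
Track A: 10, 20, 40, 80. Geometric, ×2 each step.
Track B: -1, 17, 35, 53. Arithmetic, step +18.
Track C: 40, 40, 40. Always 40.
Position 13 → track A, term 5 = 160.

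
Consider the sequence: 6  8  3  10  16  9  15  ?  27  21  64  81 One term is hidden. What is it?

Split by position mod 3 into 3 tracks.
Stream A: 6, 10, 15, 21 — triangular numbers starting at T_3.
Stream B: 8, 16, ?, 64 — a geometric progression (common ratio 2).
Stream C: 3, 9, 27, 81 — successive powers of 3.
Stream B's pattern makes the blank 32.

32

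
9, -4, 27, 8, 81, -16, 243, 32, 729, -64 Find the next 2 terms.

Odd-indexed and even-indexed terms follow separate rules.
Stream A: 9, 27, 81, 243, 729 (successive powers of 3).
Stream B: -4, 8, -16, 32, -64 (geometric, ×-2 each step).
Position 11 → stream A, term 6 = 2187.
Position 12 → stream B, term 6 = 128.

2187, 128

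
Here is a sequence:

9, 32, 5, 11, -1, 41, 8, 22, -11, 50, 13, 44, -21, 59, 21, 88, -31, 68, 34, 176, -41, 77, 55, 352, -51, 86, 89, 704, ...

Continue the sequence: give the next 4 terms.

-61, 95, 144, 1408

Taking every 4th term gives 4 separate tracks.
Track A: 9, -1, -11, -21, -31, -41, -51 (subtracting 10 each time).
Track B: 32, 41, 50, 59, 68, 77, 86 (arithmetic, step +9).
Track C: 5, 8, 13, 21, 34, 55, 89 (a Fibonacci-like recurrence a_n = a_{n-1} + a_{n-2}).
Track D: 11, 22, 44, 88, 176, 352, 704 (multiplying by 2 each time).
Position 29 → track A, term 8 = -61.
Position 30 falls in track B as its term 8, giving 95.
Position 31 falls in track C as its term 8, giving 144.
Position 32 falls in track D as its term 8, giving 1408.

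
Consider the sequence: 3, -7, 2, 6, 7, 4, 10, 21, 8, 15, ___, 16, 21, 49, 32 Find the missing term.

35

Split by position mod 3: positions 1, 4, 7, … form one track, and each other residue class forms its own.
Track A: 3, 6, 10, 15, 21 (triangular numbers n(n+1)/2 for n = 2, 3, …).
Track B: -7, 7, 21, ?, 49 (arithmetic, step +14).
Track C: 2, 4, 8, 16, 32 (successive powers of 2).
Filling track B at index 4 by its rule yields 35.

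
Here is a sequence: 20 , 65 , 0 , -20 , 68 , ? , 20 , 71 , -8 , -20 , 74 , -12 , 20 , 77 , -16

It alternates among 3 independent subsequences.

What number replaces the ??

The terms cycle through 3 interleaved subsequences.
Subsequence A = 20, -20, 20, -20, 20: alternating ±20.
Subsequence B = 65, 68, 71, 74, 77: linear: a_n = 62 + 3·n.
Subsequence C = 0, ?, -8, -12, -16: arithmetic with common difference −4.
The gap is subsequence C's term 2; the rule gives -4.

-4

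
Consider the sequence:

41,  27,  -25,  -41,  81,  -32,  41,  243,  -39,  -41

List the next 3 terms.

Split by position mod 3 into 3 tracks.
Track A: 41, -41, 41, -41. Oscillating between 41 and -41.
Track B: 27, 81, 243. Powers of 3.
Track C: -25, -32, -39. Subtracting 7 each time.
Position 11 → track B, term 4 = 729.
Position 12 → track C, term 4 = -46.
The 13th slot belongs to track A; its 5th term is 41.

729, -46, 41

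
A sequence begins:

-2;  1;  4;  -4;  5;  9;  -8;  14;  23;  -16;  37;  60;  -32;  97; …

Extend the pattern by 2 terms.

Reading positions in blocks of 3 reveals the pattern ABB — 2 tracks woven together.
Subsequence A is -2, -4, -8, -16, -32, which is geometric with ratio 2.
Subsequence B is 1, 4, 5, 9, 14, 23, 37, 60, 97, which is each term equals the sum of the previous two.
Term 15 comes from subsequence B (its 10th entry): 157.
Position 16 → subsequence A, term 6 = -64.

157, -64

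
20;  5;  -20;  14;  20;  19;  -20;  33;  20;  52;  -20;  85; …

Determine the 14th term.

Positions 1, 3, 5, … form one subsequence and positions 2, 4, 6, … form another.
Track A = 20, -20, 20, -20, 20, -20: alternating ±20.
Track B = 5, 14, 19, 33, 52, 85: a Fibonacci-like recurrence a_n = a_{n-1} + a_{n-2}.
Position 14 falls in track B as its term 7, giving 137.

137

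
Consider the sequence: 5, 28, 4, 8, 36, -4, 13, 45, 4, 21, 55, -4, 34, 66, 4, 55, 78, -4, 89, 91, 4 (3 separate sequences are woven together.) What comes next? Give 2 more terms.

Split by position mod 3 into 3 tracks.
Track A: 5, 8, 13, 21, 34, 55, 89. A Fibonacci-like recurrence a_n = a_{n-1} + a_{n-2}.
Track B: 28, 36, 45, 55, 66, 78, 91. The triangular numbers T_7, T_8, ….
Track C: 4, -4, 4, -4, 4, -4, 4. The oscillation 4·(−1)^(n+1).
Position 22 falls in track A as its term 8, giving 144.
Position 23 → track B, term 8 = 105.

144, 105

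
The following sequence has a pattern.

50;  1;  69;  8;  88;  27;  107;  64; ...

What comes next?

126

Positions 1, 3, 5, … form one subsequence and positions 2, 4, 6, … form another.
Stream A is 50, 69, 88, 107, which is arithmetic, step +19.
Stream B is 1, 8, 27, 64, which is consecutive cubes n³ from n = 1.
The 9th slot belongs to stream A; its 5th term is 126.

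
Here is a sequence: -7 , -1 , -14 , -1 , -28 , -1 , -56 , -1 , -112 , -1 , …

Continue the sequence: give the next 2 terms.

-224, -1

Split by position mod 2 into 2 tracks.
Track A: -7, -14, -28, -56, -112 (geometric with ratio 2).
Track B: -1, -1, -1, -1, -1 (the constant sequence -1).
The 11th slot belongs to track A; its 6th term is -224.
Term 12 comes from track B (its 6th entry): -1.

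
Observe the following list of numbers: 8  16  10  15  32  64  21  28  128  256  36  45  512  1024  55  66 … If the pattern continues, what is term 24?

120

Reading positions in blocks of 4 reveals the pattern AABB — 2 tracks woven together.
Track A = 8, 16, 32, 64, 128, 256, 512, 1024: powers of 2.
Track B = 10, 15, 21, 28, 36, 45, 55, 66: triangular numbers starting at T_4.
Position 24 falls in track B as its term 12, giving 120.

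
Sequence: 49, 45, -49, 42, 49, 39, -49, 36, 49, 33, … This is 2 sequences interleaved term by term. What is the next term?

Positions 1, 3, 5, … form one subsequence and positions 2, 4, 6, … form another.
Track A: 49, -49, 49, -49, 49. Oscillating between 49 and -49.
Track B: 45, 42, 39, 36, 33. Subtracting 3 each time.
The 11th slot belongs to track A; its 6th term is -49.

-49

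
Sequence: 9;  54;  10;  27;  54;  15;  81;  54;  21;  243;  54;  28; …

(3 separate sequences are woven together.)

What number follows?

Split by position mod 3 into 3 tracks.
Track A: 9, 27, 81, 243 (powers 3^2, 3^3, 3^4, …).
Track B: 54, 54, 54, 54 (always 54).
Track C: 10, 15, 21, 28 (the triangular numbers T_4, T_5, …).
Term 13 comes from track A (its 5th entry): 729.

729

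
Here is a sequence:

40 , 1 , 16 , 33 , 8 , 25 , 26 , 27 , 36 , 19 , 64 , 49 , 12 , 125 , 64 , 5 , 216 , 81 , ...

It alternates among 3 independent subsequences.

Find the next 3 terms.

-2, 343, 100

Taking every 3rd term gives 3 separate tracks.
Subsequence A is 40, 33, 26, 19, 12, 5, which is arithmetic with common difference −7.
Subsequence B is 1, 8, 27, 64, 125, 216, which is the cubes 1³, 2³, 3³, ….
Subsequence C is 16, 25, 36, 49, 64, 81, which is consecutive squares n² from n = 4.
Position 19 falls in subsequence A as its term 7, giving -2.
Term 20 comes from subsequence B (its 7th entry): 343.
Position 21 falls in subsequence C as its term 7, giving 100.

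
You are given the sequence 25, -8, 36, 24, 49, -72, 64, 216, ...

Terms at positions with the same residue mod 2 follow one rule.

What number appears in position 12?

1944

Positions 1, 3, 5, … form one subsequence and positions 2, 4, 6, … form another.
Track A: 25, 36, 49, 64 (the squares 5², 6², 7², …).
Track B: -8, 24, -72, 216 (a geometric progression (common ratio -3)).
Term 12 comes from track B (its 6th entry): 1944.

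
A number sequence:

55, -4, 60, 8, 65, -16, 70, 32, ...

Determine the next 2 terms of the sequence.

Taking every 2nd term gives 2 separate tracks.
Track A: 55, 60, 65, 70. Linear: a_n = 50 + 5·n.
Track B: -4, 8, -16, 32. A geometric progression (common ratio -2).
The 9th slot belongs to track A; its 5th term is 75.
Position 10 → track B, term 5 = -64.

75, -64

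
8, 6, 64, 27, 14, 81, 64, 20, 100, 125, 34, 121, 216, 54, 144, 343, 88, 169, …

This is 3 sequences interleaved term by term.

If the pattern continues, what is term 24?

225

Split by position mod 3: positions 1, 4, 7, … form one track, and each other residue class forms its own.
Track A is 8, 27, 64, 125, 216, 343, which is consecutive cubes n³ from n = 2.
Track B is 6, 14, 20, 34, 54, 88, which is each term equals the sum of the previous two.
Track C is 64, 81, 100, 121, 144, 169, which is the squares 8², 9², 10², ….
Position 24 falls in track C as its term 8, giving 225.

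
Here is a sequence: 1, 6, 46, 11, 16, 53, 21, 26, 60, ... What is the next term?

Reading positions in blocks of 3 reveals the pattern AAB — 2 tracks woven together.
Stream A is 1, 6, 11, 16, 21, 26, which is arithmetic, step +5.
Stream B is 46, 53, 60, which is adding 7 each time.
The 10th slot belongs to stream A; its 7th term is 31.

31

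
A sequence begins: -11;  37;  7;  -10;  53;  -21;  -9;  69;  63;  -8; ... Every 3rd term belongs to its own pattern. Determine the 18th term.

-1701

Split by position mod 3: positions 1, 4, 7, … form one track, and each other residue class forms its own.
Stream A: -11, -10, -9, -8 — arithmetic, step +1.
Stream B: 37, 53, 69 — linear: a_n = 21 + 16·n.
Stream C: 7, -21, 63 — a geometric progression (common ratio -3).
Term 18 comes from stream C (its 6th entry): -1701.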